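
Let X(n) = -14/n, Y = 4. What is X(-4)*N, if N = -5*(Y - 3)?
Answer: -35/2 ≈ -17.500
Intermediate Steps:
N = -5 (N = -5*(4 - 3) = -5*1 = -5)
X(-4)*N = -14/(-4)*(-5) = -14*(-1/4)*(-5) = (7/2)*(-5) = -35/2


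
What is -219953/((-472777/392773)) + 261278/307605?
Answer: 26574611542411751/145428569085 ≈ 1.8273e+5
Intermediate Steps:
-219953/((-472777/392773)) + 261278/307605 = -219953/((-472777*1/392773)) + 261278*(1/307605) = -219953/(-472777/392773) + 261278/307605 = -219953*(-392773/472777) + 261278/307605 = 86391599669/472777 + 261278/307605 = 26574611542411751/145428569085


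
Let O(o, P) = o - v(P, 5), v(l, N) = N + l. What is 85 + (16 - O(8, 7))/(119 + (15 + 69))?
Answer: 17275/203 ≈ 85.099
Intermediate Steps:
O(o, P) = -5 + o - P (O(o, P) = o - (5 + P) = o + (-5 - P) = -5 + o - P)
85 + (16 - O(8, 7))/(119 + (15 + 69)) = 85 + (16 - (-5 + 8 - 1*7))/(119 + (15 + 69)) = 85 + (16 - (-5 + 8 - 7))/(119 + 84) = 85 + (16 - 1*(-4))/203 = 85 + (16 + 4)*(1/203) = 85 + 20*(1/203) = 85 + 20/203 = 17275/203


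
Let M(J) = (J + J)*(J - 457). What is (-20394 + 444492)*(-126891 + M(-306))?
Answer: 144220886370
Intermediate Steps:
M(J) = 2*J*(-457 + J) (M(J) = (2*J)*(-457 + J) = 2*J*(-457 + J))
(-20394 + 444492)*(-126891 + M(-306)) = (-20394 + 444492)*(-126891 + 2*(-306)*(-457 - 306)) = 424098*(-126891 + 2*(-306)*(-763)) = 424098*(-126891 + 466956) = 424098*340065 = 144220886370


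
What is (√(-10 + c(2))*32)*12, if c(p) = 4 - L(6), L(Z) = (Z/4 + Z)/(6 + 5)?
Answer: 1344*I*√66/11 ≈ 992.61*I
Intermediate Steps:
L(Z) = 5*Z/44 (L(Z) = (Z*(¼) + Z)/11 = (Z/4 + Z)*(1/11) = (5*Z/4)*(1/11) = 5*Z/44)
c(p) = 73/22 (c(p) = 4 - 5*6/44 = 4 - 1*15/22 = 4 - 15/22 = 73/22)
(√(-10 + c(2))*32)*12 = (√(-10 + 73/22)*32)*12 = (√(-147/22)*32)*12 = ((7*I*√66/22)*32)*12 = (112*I*√66/11)*12 = 1344*I*√66/11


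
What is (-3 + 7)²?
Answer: 16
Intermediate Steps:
(-3 + 7)² = 4² = 16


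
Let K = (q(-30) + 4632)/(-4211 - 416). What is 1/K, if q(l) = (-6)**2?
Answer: -4627/4668 ≈ -0.99122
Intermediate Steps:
q(l) = 36
K = -4668/4627 (K = (36 + 4632)/(-4211 - 416) = 4668/(-4627) = 4668*(-1/4627) = -4668/4627 ≈ -1.0089)
1/K = 1/(-4668/4627) = -4627/4668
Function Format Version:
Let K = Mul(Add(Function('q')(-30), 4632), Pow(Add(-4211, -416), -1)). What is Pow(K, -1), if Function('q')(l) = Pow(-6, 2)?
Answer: Rational(-4627, 4668) ≈ -0.99122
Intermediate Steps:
Function('q')(l) = 36
K = Rational(-4668, 4627) (K = Mul(Add(36, 4632), Pow(Add(-4211, -416), -1)) = Mul(4668, Pow(-4627, -1)) = Mul(4668, Rational(-1, 4627)) = Rational(-4668, 4627) ≈ -1.0089)
Pow(K, -1) = Pow(Rational(-4668, 4627), -1) = Rational(-4627, 4668)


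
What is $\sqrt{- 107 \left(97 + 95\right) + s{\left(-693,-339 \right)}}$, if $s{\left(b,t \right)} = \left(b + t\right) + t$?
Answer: $3 i \sqrt{2435} \approx 148.04 i$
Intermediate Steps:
$s{\left(b,t \right)} = b + 2 t$
$\sqrt{- 107 \left(97 + 95\right) + s{\left(-693,-339 \right)}} = \sqrt{- 107 \left(97 + 95\right) + \left(-693 + 2 \left(-339\right)\right)} = \sqrt{\left(-107\right) 192 - 1371} = \sqrt{-20544 - 1371} = \sqrt{-21915} = 3 i \sqrt{2435}$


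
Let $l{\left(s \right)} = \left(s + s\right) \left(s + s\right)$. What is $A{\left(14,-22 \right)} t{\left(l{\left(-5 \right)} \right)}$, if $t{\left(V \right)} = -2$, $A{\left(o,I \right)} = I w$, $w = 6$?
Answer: $264$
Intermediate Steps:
$l{\left(s \right)} = 4 s^{2}$ ($l{\left(s \right)} = 2 s 2 s = 4 s^{2}$)
$A{\left(o,I \right)} = 6 I$ ($A{\left(o,I \right)} = I 6 = 6 I$)
$A{\left(14,-22 \right)} t{\left(l{\left(-5 \right)} \right)} = 6 \left(-22\right) \left(-2\right) = \left(-132\right) \left(-2\right) = 264$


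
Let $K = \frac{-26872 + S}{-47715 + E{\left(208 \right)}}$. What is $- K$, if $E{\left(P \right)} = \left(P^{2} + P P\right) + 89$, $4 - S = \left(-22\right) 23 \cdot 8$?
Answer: $\frac{11410}{19451} \approx 0.5866$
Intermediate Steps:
$S = 4052$ ($S = 4 - \left(-22\right) 23 \cdot 8 = 4 - \left(-506\right) 8 = 4 - -4048 = 4 + 4048 = 4052$)
$E{\left(P \right)} = 89 + 2 P^{2}$ ($E{\left(P \right)} = \left(P^{2} + P^{2}\right) + 89 = 2 P^{2} + 89 = 89 + 2 P^{2}$)
$K = - \frac{11410}{19451}$ ($K = \frac{-26872 + 4052}{-47715 + \left(89 + 2 \cdot 208^{2}\right)} = - \frac{22820}{-47715 + \left(89 + 2 \cdot 43264\right)} = - \frac{22820}{-47715 + \left(89 + 86528\right)} = - \frac{22820}{-47715 + 86617} = - \frac{22820}{38902} = \left(-22820\right) \frac{1}{38902} = - \frac{11410}{19451} \approx -0.5866$)
$- K = \left(-1\right) \left(- \frac{11410}{19451}\right) = \frac{11410}{19451}$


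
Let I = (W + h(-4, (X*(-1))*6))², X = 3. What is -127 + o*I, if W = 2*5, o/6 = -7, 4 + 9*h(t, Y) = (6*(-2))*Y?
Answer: -1280285/27 ≈ -47418.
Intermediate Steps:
h(t, Y) = -4/9 - 4*Y/3 (h(t, Y) = -4/9 + ((6*(-2))*Y)/9 = -4/9 + (-12*Y)/9 = -4/9 - 4*Y/3)
o = -42 (o = 6*(-7) = -42)
W = 10
I = 91204/81 (I = (10 + (-4/9 - 4*3*(-1)*6/3))² = (10 + (-4/9 - (-4)*6))² = (10 + (-4/9 - 4/3*(-18)))² = (10 + (-4/9 + 24))² = (10 + 212/9)² = (302/9)² = 91204/81 ≈ 1126.0)
-127 + o*I = -127 - 42*91204/81 = -127 - 1276856/27 = -1280285/27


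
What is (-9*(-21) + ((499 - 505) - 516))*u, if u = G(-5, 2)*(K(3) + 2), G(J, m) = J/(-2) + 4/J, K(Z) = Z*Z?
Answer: -62271/10 ≈ -6227.1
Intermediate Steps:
K(Z) = Z²
G(J, m) = 4/J - J/2 (G(J, m) = J*(-½) + 4/J = -J/2 + 4/J = 4/J - J/2)
u = 187/10 (u = (4/(-5) - ½*(-5))*(3² + 2) = (4*(-⅕) + 5/2)*(9 + 2) = (-⅘ + 5/2)*11 = (17/10)*11 = 187/10 ≈ 18.700)
(-9*(-21) + ((499 - 505) - 516))*u = (-9*(-21) + ((499 - 505) - 516))*(187/10) = (189 + (-6 - 516))*(187/10) = (189 - 522)*(187/10) = -333*187/10 = -62271/10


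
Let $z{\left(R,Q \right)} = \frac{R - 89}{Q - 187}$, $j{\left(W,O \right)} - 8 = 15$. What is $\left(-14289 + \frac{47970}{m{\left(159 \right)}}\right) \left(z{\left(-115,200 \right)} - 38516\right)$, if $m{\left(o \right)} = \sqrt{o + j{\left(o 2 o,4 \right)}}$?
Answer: $\frac{7157531568}{13} - \frac{924182640 \sqrt{182}}{91} \approx 4.1357 \cdot 10^{8}$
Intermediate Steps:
$j{\left(W,O \right)} = 23$ ($j{\left(W,O \right)} = 8 + 15 = 23$)
$z{\left(R,Q \right)} = \frac{-89 + R}{-187 + Q}$
$m{\left(o \right)} = \sqrt{23 + o}$ ($m{\left(o \right)} = \sqrt{o + 23} = \sqrt{23 + o}$)
$\left(-14289 + \frac{47970}{m{\left(159 \right)}}\right) \left(z{\left(-115,200 \right)} - 38516\right) = \left(-14289 + \frac{47970}{\sqrt{23 + 159}}\right) \left(\frac{-89 - 115}{-187 + 200} - 38516\right) = \left(-14289 + \frac{47970}{\sqrt{182}}\right) \left(\frac{1}{13} \left(-204\right) - 38516\right) = \left(-14289 + 47970 \frac{\sqrt{182}}{182}\right) \left(\frac{1}{13} \left(-204\right) - 38516\right) = \left(-14289 + \frac{1845 \sqrt{182}}{7}\right) \left(- \frac{204}{13} - 38516\right) = \left(-14289 + \frac{1845 \sqrt{182}}{7}\right) \left(- \frac{500912}{13}\right) = \frac{7157531568}{13} - \frac{924182640 \sqrt{182}}{91}$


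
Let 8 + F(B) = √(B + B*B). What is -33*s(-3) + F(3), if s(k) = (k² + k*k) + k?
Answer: -503 + 2*√3 ≈ -499.54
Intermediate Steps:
s(k) = k + 2*k² (s(k) = (k² + k²) + k = 2*k² + k = k + 2*k²)
F(B) = -8 + √(B + B²) (F(B) = -8 + √(B + B*B) = -8 + √(B + B²))
-33*s(-3) + F(3) = -(-99)*(1 + 2*(-3)) + (-8 + √(3*(1 + 3))) = -(-99)*(1 - 6) + (-8 + √(3*4)) = -(-99)*(-5) + (-8 + √12) = -33*15 + (-8 + 2*√3) = -495 + (-8 + 2*√3) = -503 + 2*√3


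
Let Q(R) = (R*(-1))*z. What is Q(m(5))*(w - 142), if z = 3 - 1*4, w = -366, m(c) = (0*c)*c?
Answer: 0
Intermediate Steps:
m(c) = 0 (m(c) = 0*c = 0)
z = -1 (z = 3 - 4 = -1)
Q(R) = R (Q(R) = (R*(-1))*(-1) = -R*(-1) = R)
Q(m(5))*(w - 142) = 0*(-366 - 142) = 0*(-508) = 0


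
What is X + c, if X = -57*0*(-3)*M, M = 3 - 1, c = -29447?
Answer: -29447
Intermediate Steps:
M = 2
X = 0 (X = -57*0*(-3)*2 = -0*2 = -57*0 = 0)
X + c = 0 - 29447 = -29447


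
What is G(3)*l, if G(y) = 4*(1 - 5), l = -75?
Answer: 1200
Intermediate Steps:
G(y) = -16 (G(y) = 4*(-4) = -16)
G(3)*l = -16*(-75) = 1200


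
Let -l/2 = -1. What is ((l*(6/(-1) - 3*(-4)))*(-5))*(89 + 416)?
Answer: -30300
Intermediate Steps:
l = 2 (l = -2*(-1) = 2)
((l*(6/(-1) - 3*(-4)))*(-5))*(89 + 416) = ((2*(6/(-1) - 3*(-4)))*(-5))*(89 + 416) = ((2*(6*(-1) + 12))*(-5))*505 = ((2*(-6 + 12))*(-5))*505 = ((2*6)*(-5))*505 = (12*(-5))*505 = -60*505 = -30300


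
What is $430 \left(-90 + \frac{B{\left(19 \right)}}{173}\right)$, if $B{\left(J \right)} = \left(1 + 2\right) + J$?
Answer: $- \frac{6685640}{173} \approx -38645.0$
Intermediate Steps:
$B{\left(J \right)} = 3 + J$
$430 \left(-90 + \frac{B{\left(19 \right)}}{173}\right) = 430 \left(-90 + \frac{3 + 19}{173}\right) = 430 \left(-90 + 22 \cdot \frac{1}{173}\right) = 430 \left(-90 + \frac{22}{173}\right) = 430 \left(- \frac{15548}{173}\right) = - \frac{6685640}{173}$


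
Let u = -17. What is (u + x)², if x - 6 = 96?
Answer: 7225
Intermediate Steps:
x = 102 (x = 6 + 96 = 102)
(u + x)² = (-17 + 102)² = 85² = 7225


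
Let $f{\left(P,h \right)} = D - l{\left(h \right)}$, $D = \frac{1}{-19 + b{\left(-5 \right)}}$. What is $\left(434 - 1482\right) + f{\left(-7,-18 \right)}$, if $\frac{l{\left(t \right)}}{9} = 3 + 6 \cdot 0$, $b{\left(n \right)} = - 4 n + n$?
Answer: $- \frac{4301}{4} \approx -1075.3$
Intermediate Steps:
$b{\left(n \right)} = - 3 n$
$l{\left(t \right)} = 27$ ($l{\left(t \right)} = 9 \left(3 + 6 \cdot 0\right) = 9 \left(3 + 0\right) = 9 \cdot 3 = 27$)
$D = - \frac{1}{4}$ ($D = \frac{1}{-19 - -15} = \frac{1}{-19 + 15} = \frac{1}{-4} = - \frac{1}{4} \approx -0.25$)
$f{\left(P,h \right)} = - \frac{109}{4}$ ($f{\left(P,h \right)} = - \frac{1}{4} - 27 = - \frac{109}{4}$)
$\left(434 - 1482\right) + f{\left(-7,-18 \right)} = \left(434 - 1482\right) - \frac{109}{4} = -1048 - \frac{109}{4} = - \frac{4301}{4}$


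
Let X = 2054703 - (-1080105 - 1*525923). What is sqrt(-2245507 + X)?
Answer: 2*sqrt(353806) ≈ 1189.6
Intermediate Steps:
X = 3660731 (X = 2054703 - (-1080105 - 525923) = 2054703 - 1*(-1606028) = 2054703 + 1606028 = 3660731)
sqrt(-2245507 + X) = sqrt(-2245507 + 3660731) = sqrt(1415224) = 2*sqrt(353806)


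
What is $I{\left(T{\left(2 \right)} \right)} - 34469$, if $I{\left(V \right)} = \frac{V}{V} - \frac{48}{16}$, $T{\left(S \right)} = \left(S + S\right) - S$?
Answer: $-34471$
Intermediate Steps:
$T{\left(S \right)} = S$ ($T{\left(S \right)} = 2 S - S = S$)
$I{\left(V \right)} = -2$ ($I{\left(V \right)} = 1 - 3 = -2$)
$I{\left(T{\left(2 \right)} \right)} - 34469 = -2 - 34469 = -34471$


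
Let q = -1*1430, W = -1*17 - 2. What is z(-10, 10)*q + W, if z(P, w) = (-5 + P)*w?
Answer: 214481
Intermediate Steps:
z(P, w) = w*(-5 + P)
W = -19 (W = -17 - 2 = -19)
q = -1430
z(-10, 10)*q + W = (10*(-5 - 10))*(-1430) - 19 = (10*(-15))*(-1430) - 19 = -150*(-1430) - 19 = 214500 - 19 = 214481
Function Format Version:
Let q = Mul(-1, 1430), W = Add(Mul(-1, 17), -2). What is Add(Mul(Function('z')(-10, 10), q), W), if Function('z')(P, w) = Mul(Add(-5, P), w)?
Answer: 214481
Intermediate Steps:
Function('z')(P, w) = Mul(w, Add(-5, P))
W = -19 (W = Add(-17, -2) = -19)
q = -1430
Add(Mul(Function('z')(-10, 10), q), W) = Add(Mul(Mul(10, Add(-5, -10)), -1430), -19) = Add(Mul(Mul(10, -15), -1430), -19) = Add(Mul(-150, -1430), -19) = Add(214500, -19) = 214481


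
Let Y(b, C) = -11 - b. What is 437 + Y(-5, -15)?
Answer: 431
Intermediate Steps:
437 + Y(-5, -15) = 437 + (-11 - 1*(-5)) = 437 + (-11 + 5) = 437 - 6 = 431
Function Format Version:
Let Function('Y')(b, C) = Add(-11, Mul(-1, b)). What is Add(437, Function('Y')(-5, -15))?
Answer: 431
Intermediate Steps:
Add(437, Function('Y')(-5, -15)) = Add(437, Add(-11, Mul(-1, -5))) = Add(437, Add(-11, 5)) = Add(437, -6) = 431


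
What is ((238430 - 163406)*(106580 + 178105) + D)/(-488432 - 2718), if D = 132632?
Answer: -10679170036/245575 ≈ -43486.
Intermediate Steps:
((238430 - 163406)*(106580 + 178105) + D)/(-488432 - 2718) = ((238430 - 163406)*(106580 + 178105) + 132632)/(-488432 - 2718) = (75024*284685 + 132632)/(-491150) = (21358207440 + 132632)*(-1/491150) = 21358340072*(-1/491150) = -10679170036/245575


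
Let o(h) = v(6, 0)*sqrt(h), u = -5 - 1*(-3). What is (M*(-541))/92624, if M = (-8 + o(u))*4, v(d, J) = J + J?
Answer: 1082/5789 ≈ 0.18691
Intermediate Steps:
v(d, J) = 2*J
u = -2 (u = -5 + 3 = -2)
o(h) = 0 (o(h) = (2*0)*sqrt(h) = 0*sqrt(h) = 0)
M = -32 (M = (-8 + 0)*4 = -8*4 = -32)
(M*(-541))/92624 = -32*(-541)/92624 = 17312*(1/92624) = 1082/5789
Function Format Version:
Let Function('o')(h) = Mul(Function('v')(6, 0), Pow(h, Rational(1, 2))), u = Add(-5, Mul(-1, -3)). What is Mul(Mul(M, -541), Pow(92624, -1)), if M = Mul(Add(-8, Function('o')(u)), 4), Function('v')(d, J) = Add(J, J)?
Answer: Rational(1082, 5789) ≈ 0.18691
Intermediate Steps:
Function('v')(d, J) = Mul(2, J)
u = -2 (u = Add(-5, 3) = -2)
Function('o')(h) = 0 (Function('o')(h) = Mul(Mul(2, 0), Pow(h, Rational(1, 2))) = Mul(0, Pow(h, Rational(1, 2))) = 0)
M = -32 (M = Mul(Add(-8, 0), 4) = Mul(-8, 4) = -32)
Mul(Mul(M, -541), Pow(92624, -1)) = Mul(Mul(-32, -541), Pow(92624, -1)) = Mul(17312, Rational(1, 92624)) = Rational(1082, 5789)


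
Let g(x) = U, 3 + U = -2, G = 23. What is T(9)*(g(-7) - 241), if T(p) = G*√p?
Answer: -16974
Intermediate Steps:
U = -5 (U = -3 - 2 = -5)
g(x) = -5
T(p) = 23*√p
T(9)*(g(-7) - 241) = (23*√9)*(-5 - 241) = (23*3)*(-246) = 69*(-246) = -16974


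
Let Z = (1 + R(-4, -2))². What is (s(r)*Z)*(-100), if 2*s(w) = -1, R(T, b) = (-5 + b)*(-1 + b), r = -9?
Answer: 24200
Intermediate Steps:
R(T, b) = (-1 + b)*(-5 + b)
Z = 484 (Z = (1 + (5 + (-2)² - 6*(-2)))² = (1 + (5 + 4 + 12))² = (1 + 21)² = 22² = 484)
s(w) = -½ (s(w) = (½)*(-1) = -½)
(s(r)*Z)*(-100) = -½*484*(-100) = -242*(-100) = 24200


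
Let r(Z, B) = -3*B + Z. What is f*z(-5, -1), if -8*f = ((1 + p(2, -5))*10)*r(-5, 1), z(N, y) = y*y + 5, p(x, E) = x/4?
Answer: 90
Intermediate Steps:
p(x, E) = x/4 (p(x, E) = x*(¼) = x/4)
z(N, y) = 5 + y² (z(N, y) = y² + 5 = 5 + y²)
r(Z, B) = Z - 3*B
f = 15 (f = -(1 + (¼)*2)*10*(-5 - 3*1)/8 = -(1 + ½)*10*(-5 - 3)/8 = -(3/2)*10*(-8)/8 = -15*(-8)/8 = -⅛*(-120) = 15)
f*z(-5, -1) = 15*(5 + (-1)²) = 15*(5 + 1) = 15*6 = 90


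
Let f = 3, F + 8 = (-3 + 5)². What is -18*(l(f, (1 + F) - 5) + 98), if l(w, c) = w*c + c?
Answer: -1188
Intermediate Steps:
F = -4 (F = -8 + (-3 + 5)² = -8 + 2² = -8 + 4 = -4)
l(w, c) = c + c*w (l(w, c) = c*w + c = c + c*w)
-18*(l(f, (1 + F) - 5) + 98) = -18*(((1 - 4) - 5)*(1 + 3) + 98) = -18*((-3 - 5)*4 + 98) = -18*(-8*4 + 98) = -18*(-32 + 98) = -18*66 = -1188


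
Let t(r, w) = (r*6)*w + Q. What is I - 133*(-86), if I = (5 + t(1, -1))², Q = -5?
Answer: 11474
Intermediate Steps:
t(r, w) = -5 + 6*r*w (t(r, w) = (r*6)*w - 5 = (6*r)*w - 5 = 6*r*w - 5 = -5 + 6*r*w)
I = 36 (I = (5 + (-5 + 6*1*(-1)))² = (5 + (-5 - 6))² = (5 - 11)² = (-6)² = 36)
I - 133*(-86) = 36 - 133*(-86) = 36 + 11438 = 11474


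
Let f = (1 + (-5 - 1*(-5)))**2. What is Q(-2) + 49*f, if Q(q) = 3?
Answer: 52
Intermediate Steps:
f = 1 (f = (1 + (-5 + 5))**2 = (1 + 0)**2 = 1**2 = 1)
Q(-2) + 49*f = 3 + 49*1 = 3 + 49 = 52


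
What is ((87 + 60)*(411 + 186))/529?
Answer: 87759/529 ≈ 165.90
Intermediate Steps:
((87 + 60)*(411 + 186))/529 = (147*597)*(1/529) = 87759*(1/529) = 87759/529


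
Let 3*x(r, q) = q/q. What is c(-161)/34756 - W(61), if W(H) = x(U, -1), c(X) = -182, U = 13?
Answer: -17651/52134 ≈ -0.33857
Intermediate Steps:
x(r, q) = ⅓ (x(r, q) = (q/q)/3 = (⅓)*1 = ⅓)
W(H) = ⅓
c(-161)/34756 - W(61) = -182/34756 - 1*⅓ = -182*1/34756 - ⅓ = -91/17378 - ⅓ = -17651/52134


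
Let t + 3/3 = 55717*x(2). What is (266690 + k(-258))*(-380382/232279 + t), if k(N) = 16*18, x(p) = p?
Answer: 6910235738835650/232279 ≈ 2.9750e+10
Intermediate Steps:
t = 111433 (t = -1 + 55717*2 = -1 + 111434 = 111433)
k(N) = 288
(266690 + k(-258))*(-380382/232279 + t) = (266690 + 288)*(-380382/232279 + 111433) = 266978*(-380382*1/232279 + 111433) = 266978*(-380382/232279 + 111433) = 266978*(25883165425/232279) = 6910235738835650/232279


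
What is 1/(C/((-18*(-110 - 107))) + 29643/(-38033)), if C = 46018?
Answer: 10611207/116744074 ≈ 0.090893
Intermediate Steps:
1/(C/((-18*(-110 - 107))) + 29643/(-38033)) = 1/(46018/((-18*(-110 - 107))) + 29643/(-38033)) = 1/(46018/((-18*(-217))) + 29643*(-1/38033)) = 1/(46018/3906 - 29643/38033) = 1/(46018*(1/3906) - 29643/38033) = 1/(3287/279 - 29643/38033) = 1/(116744074/10611207) = 10611207/116744074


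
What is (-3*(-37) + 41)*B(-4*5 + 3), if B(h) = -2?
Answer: -304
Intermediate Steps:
(-3*(-37) + 41)*B(-4*5 + 3) = (-3*(-37) + 41)*(-2) = (111 + 41)*(-2) = 152*(-2) = -304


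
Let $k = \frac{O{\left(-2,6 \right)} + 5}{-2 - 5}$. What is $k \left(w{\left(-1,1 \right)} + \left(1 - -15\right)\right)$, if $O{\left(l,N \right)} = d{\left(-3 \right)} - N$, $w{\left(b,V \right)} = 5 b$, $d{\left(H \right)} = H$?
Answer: $\frac{44}{7} \approx 6.2857$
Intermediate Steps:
$O{\left(l,N \right)} = -3 - N$
$k = \frac{4}{7}$ ($k = \frac{\left(-3 - 6\right) + 5}{-2 - 5} = \frac{\left(-3 - 6\right) + 5}{-7} = \left(-9 + 5\right) \left(- \frac{1}{7}\right) = \left(-4\right) \left(- \frac{1}{7}\right) = \frac{4}{7} \approx 0.57143$)
$k \left(w{\left(-1,1 \right)} + \left(1 - -15\right)\right) = \frac{4 \left(5 \left(-1\right) + \left(1 - -15\right)\right)}{7} = \frac{4 \left(-5 + \left(1 + 15\right)\right)}{7} = \frac{4 \left(-5 + 16\right)}{7} = \frac{4}{7} \cdot 11 = \frac{44}{7}$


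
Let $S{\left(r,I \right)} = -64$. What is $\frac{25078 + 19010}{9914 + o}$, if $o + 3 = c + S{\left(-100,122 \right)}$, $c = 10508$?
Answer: $\frac{14696}{6785} \approx 2.166$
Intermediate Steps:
$o = 10441$ ($o = -3 + \left(10508 - 64\right) = -3 + 10444 = 10441$)
$\frac{25078 + 19010}{9914 + o} = \frac{25078 + 19010}{9914 + 10441} = \frac{44088}{20355} = 44088 \cdot \frac{1}{20355} = \frac{14696}{6785}$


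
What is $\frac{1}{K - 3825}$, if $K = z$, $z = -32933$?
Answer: $- \frac{1}{36758} \approx -2.7205 \cdot 10^{-5}$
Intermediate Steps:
$K = -32933$
$\frac{1}{K - 3825} = \frac{1}{-32933 - 3825} = \frac{1}{-36758} = - \frac{1}{36758}$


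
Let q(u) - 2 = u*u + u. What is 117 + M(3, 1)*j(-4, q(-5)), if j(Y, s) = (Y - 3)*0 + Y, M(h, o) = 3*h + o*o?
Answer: 77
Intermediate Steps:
M(h, o) = o**2 + 3*h (M(h, o) = 3*h + o**2 = o**2 + 3*h)
q(u) = 2 + u + u**2 (q(u) = 2 + (u*u + u) = 2 + (u**2 + u) = 2 + (u + u**2) = 2 + u + u**2)
j(Y, s) = Y (j(Y, s) = (-3 + Y)*0 + Y = 0 + Y = Y)
117 + M(3, 1)*j(-4, q(-5)) = 117 + (1**2 + 3*3)*(-4) = 117 + (1 + 9)*(-4) = 117 + 10*(-4) = 117 - 40 = 77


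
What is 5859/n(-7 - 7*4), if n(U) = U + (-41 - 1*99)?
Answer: -837/25 ≈ -33.480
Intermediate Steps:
n(U) = -140 + U (n(U) = U + (-41 - 99) = U - 140 = -140 + U)
5859/n(-7 - 7*4) = 5859/(-140 + (-7 - 7*4)) = 5859/(-140 + (-7 - 28)) = 5859/(-140 - 35) = 5859/(-175) = 5859*(-1/175) = -837/25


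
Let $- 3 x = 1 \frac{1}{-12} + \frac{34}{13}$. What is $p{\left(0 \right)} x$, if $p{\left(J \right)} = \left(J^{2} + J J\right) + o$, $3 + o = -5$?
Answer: $\frac{790}{117} \approx 6.7521$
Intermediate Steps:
$o = -8$ ($o = -3 - 5 = -8$)
$p{\left(J \right)} = -8 + 2 J^{2}$ ($p{\left(J \right)} = \left(J^{2} + J J\right) - 8 = \left(J^{2} + J^{2}\right) - 8 = 2 J^{2} - 8 = -8 + 2 J^{2}$)
$x = - \frac{395}{468}$ ($x = - \frac{1 \frac{1}{-12} + \frac{34}{13}}{3} = - \frac{1 \left(- \frac{1}{12}\right) + 34 \cdot \frac{1}{13}}{3} = - \frac{- \frac{1}{12} + \frac{34}{13}}{3} = \left(- \frac{1}{3}\right) \frac{395}{156} = - \frac{395}{468} \approx -0.84402$)
$p{\left(0 \right)} x = \left(-8 + 2 \cdot 0^{2}\right) \left(- \frac{395}{468}\right) = \left(-8 + 2 \cdot 0\right) \left(- \frac{395}{468}\right) = \left(-8 + 0\right) \left(- \frac{395}{468}\right) = \left(-8\right) \left(- \frac{395}{468}\right) = \frac{790}{117}$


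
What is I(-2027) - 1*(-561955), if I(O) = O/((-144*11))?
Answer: 890138747/1584 ≈ 5.6196e+5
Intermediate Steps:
I(O) = -O/1584 (I(O) = O/(-1584) = O*(-1/1584) = -O/1584)
I(-2027) - 1*(-561955) = -1/1584*(-2027) - 1*(-561955) = 2027/1584 + 561955 = 890138747/1584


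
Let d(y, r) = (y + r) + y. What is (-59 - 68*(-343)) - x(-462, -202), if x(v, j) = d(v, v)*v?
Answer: -617067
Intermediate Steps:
d(y, r) = r + 2*y (d(y, r) = (r + y) + y = r + 2*y)
x(v, j) = 3*v² (x(v, j) = (v + 2*v)*v = (3*v)*v = 3*v²)
(-59 - 68*(-343)) - x(-462, -202) = (-59 - 68*(-343)) - 3*(-462)² = (-59 + 23324) - 3*213444 = 23265 - 1*640332 = 23265 - 640332 = -617067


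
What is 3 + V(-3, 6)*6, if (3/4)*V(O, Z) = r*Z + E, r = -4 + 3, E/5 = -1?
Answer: -85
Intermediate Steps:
E = -5 (E = 5*(-1) = -5)
r = -1
V(O, Z) = -20/3 - 4*Z/3 (V(O, Z) = 4*(-Z - 5)/3 = 4*(-5 - Z)/3 = -20/3 - 4*Z/3)
3 + V(-3, 6)*6 = 3 + (-20/3 - 4/3*6)*6 = 3 + (-20/3 - 8)*6 = 3 - 44/3*6 = 3 - 88 = -85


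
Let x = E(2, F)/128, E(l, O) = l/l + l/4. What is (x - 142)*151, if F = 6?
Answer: -5488699/256 ≈ -21440.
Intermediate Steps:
E(l, O) = 1 + l/4 (E(l, O) = 1 + l*(¼) = 1 + l/4)
x = 3/256 (x = (1 + (¼)*2)/128 = (1 + ½)*(1/128) = (3/2)*(1/128) = 3/256 ≈ 0.011719)
(x - 142)*151 = (3/256 - 142)*151 = -36349/256*151 = -5488699/256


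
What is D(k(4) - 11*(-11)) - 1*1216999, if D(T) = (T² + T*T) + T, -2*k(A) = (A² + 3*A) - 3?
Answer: -1193346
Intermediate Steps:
k(A) = 3/2 - 3*A/2 - A²/2 (k(A) = -((A² + 3*A) - 3)/2 = -(-3 + A² + 3*A)/2 = 3/2 - 3*A/2 - A²/2)
D(T) = T + 2*T² (D(T) = (T² + T²) + T = 2*T² + T = T + 2*T²)
D(k(4) - 11*(-11)) - 1*1216999 = ((3/2 - 3/2*4 - ½*4²) - 11*(-11))*(1 + 2*((3/2 - 3/2*4 - ½*4²) - 11*(-11))) - 1*1216999 = ((3/2 - 6 - ½*16) + 121)*(1 + 2*((3/2 - 6 - ½*16) + 121)) - 1216999 = ((3/2 - 6 - 8) + 121)*(1 + 2*((3/2 - 6 - 8) + 121)) - 1216999 = (-25/2 + 121)*(1 + 2*(-25/2 + 121)) - 1216999 = 217*(1 + 2*(217/2))/2 - 1216999 = 217*(1 + 217)/2 - 1216999 = (217/2)*218 - 1216999 = 23653 - 1216999 = -1193346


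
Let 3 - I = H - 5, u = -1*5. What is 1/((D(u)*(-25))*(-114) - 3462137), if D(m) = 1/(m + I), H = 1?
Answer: -1/3460712 ≈ -2.8896e-7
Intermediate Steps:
u = -5
I = 7 (I = 3 - (1 - 5) = 3 - 1*(-4) = 3 + 4 = 7)
D(m) = 1/(7 + m) (D(m) = 1/(m + 7) = 1/(7 + m))
1/((D(u)*(-25))*(-114) - 3462137) = 1/((-25/(7 - 5))*(-114) - 3462137) = 1/((-25/2)*(-114) - 3462137) = 1/(((1/2)*(-25))*(-114) - 3462137) = 1/(-25/2*(-114) - 3462137) = 1/(1425 - 3462137) = 1/(-3460712) = -1/3460712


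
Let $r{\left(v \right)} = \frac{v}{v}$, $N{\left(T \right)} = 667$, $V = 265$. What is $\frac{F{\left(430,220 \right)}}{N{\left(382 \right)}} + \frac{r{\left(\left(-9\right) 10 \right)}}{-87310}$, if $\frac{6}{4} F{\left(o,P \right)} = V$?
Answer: $\frac{46272299}{174707310} \approx 0.26486$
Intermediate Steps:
$F{\left(o,P \right)} = \frac{530}{3}$ ($F{\left(o,P \right)} = \frac{2}{3} \cdot 265 = \frac{530}{3}$)
$r{\left(v \right)} = 1$
$\frac{F{\left(430,220 \right)}}{N{\left(382 \right)}} + \frac{r{\left(\left(-9\right) 10 \right)}}{-87310} = \frac{530}{3 \cdot 667} + 1 \frac{1}{-87310} = \frac{530}{3} \cdot \frac{1}{667} + 1 \left(- \frac{1}{87310}\right) = \frac{530}{2001} - \frac{1}{87310} = \frac{46272299}{174707310}$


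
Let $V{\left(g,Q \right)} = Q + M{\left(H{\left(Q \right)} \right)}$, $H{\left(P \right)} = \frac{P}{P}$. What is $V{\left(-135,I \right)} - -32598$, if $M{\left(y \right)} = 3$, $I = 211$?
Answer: $32812$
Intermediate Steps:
$H{\left(P \right)} = 1$
$V{\left(g,Q \right)} = 3 + Q$ ($V{\left(g,Q \right)} = Q + 3 = 3 + Q$)
$V{\left(-135,I \right)} - -32598 = \left(3 + 211\right) - -32598 = 214 + 32598 = 32812$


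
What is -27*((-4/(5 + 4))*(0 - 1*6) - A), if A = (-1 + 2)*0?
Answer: -72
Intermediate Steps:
A = 0 (A = 1*0 = 0)
-27*((-4/(5 + 4))*(0 - 1*6) - A) = -27*((-4/(5 + 4))*(0 - 1*6) - 1*0) = -27*((-4/9)*(0 - 6) + 0) = -27*(((⅑)*(-4))*(-6) + 0) = -27*(-4/9*(-6) + 0) = -27*(8/3 + 0) = -27*8/3 = -72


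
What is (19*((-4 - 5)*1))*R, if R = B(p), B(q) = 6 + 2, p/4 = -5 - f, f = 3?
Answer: -1368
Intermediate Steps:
p = -32 (p = 4*(-5 - 1*3) = 4*(-5 - 3) = 4*(-8) = -32)
B(q) = 8
R = 8
(19*((-4 - 5)*1))*R = (19*((-4 - 5)*1))*8 = (19*(-9*1))*8 = (19*(-9))*8 = -171*8 = -1368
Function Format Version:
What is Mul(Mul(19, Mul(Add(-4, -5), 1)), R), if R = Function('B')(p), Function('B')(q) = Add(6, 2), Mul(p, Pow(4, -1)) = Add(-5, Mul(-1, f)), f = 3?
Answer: -1368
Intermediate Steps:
p = -32 (p = Mul(4, Add(-5, Mul(-1, 3))) = Mul(4, Add(-5, -3)) = Mul(4, -8) = -32)
Function('B')(q) = 8
R = 8
Mul(Mul(19, Mul(Add(-4, -5), 1)), R) = Mul(Mul(19, Mul(Add(-4, -5), 1)), 8) = Mul(Mul(19, Mul(-9, 1)), 8) = Mul(Mul(19, -9), 8) = Mul(-171, 8) = -1368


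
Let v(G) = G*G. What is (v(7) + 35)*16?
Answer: 1344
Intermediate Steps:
v(G) = G**2
(v(7) + 35)*16 = (7**2 + 35)*16 = (49 + 35)*16 = 84*16 = 1344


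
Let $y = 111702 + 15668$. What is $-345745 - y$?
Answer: $-473115$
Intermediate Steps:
$y = 127370$
$-345745 - y = -345745 - 127370 = -473115$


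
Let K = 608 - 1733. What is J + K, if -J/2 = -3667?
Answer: 6209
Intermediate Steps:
J = 7334 (J = -2*(-3667) = 7334)
K = -1125
J + K = 7334 - 1125 = 6209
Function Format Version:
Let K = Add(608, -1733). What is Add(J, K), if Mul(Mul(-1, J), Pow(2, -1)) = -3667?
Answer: 6209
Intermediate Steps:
J = 7334 (J = Mul(-2, -3667) = 7334)
K = -1125
Add(J, K) = Add(7334, -1125) = 6209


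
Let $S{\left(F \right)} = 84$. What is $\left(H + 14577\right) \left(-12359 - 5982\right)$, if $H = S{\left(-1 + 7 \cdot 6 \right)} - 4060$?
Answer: $-194432941$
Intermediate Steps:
$H = -3976$ ($H = 84 - 4060 = -3976$)
$\left(H + 14577\right) \left(-12359 - 5982\right) = \left(-3976 + 14577\right) \left(-12359 - 5982\right) = 10601 \left(-18341\right) = -194432941$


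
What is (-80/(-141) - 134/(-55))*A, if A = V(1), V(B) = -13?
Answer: -302822/7755 ≈ -39.049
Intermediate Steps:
A = -13
(-80/(-141) - 134/(-55))*A = (-80/(-141) - 134/(-55))*(-13) = (-80*(-1/141) - 134*(-1/55))*(-13) = (80/141 + 134/55)*(-13) = (23294/7755)*(-13) = -302822/7755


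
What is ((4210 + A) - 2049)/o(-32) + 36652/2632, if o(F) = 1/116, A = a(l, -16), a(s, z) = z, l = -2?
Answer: 23390389/94 ≈ 2.4883e+5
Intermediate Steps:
A = -16
o(F) = 1/116
((4210 + A) - 2049)/o(-32) + 36652/2632 = ((4210 - 16) - 2049)/(1/116) + 36652/2632 = (4194 - 2049)*116 + 36652*(1/2632) = 2145*116 + 1309/94 = 248820 + 1309/94 = 23390389/94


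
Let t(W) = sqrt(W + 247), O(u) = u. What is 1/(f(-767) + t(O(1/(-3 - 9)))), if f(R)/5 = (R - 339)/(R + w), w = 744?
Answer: 1526280/365403373 - 1058*sqrt(8889)/365403373 ≈ 0.0039040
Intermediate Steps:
f(R) = 5*(-339 + R)/(744 + R) (f(R) = 5*((R - 339)/(R + 744)) = 5*((-339 + R)/(744 + R)) = 5*(-339 + R)/(744 + R))
t(W) = sqrt(247 + W)
1/(f(-767) + t(O(1/(-3 - 9)))) = 1/(5*(-339 - 767)/(744 - 767) + sqrt(247 + 1/(-3 - 9))) = 1/(5*(-1106)/(-23) + sqrt(247 + 1/(-12))) = 1/(5*(-1/23)*(-1106) + sqrt(247 - 1/12)) = 1/(5530/23 + sqrt(2963/12)) = 1/(5530/23 + sqrt(8889)/6)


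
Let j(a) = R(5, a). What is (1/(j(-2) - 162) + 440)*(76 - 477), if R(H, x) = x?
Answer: -28935759/164 ≈ -1.7644e+5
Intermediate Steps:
j(a) = a
(1/(j(-2) - 162) + 440)*(76 - 477) = (1/(-2 - 162) + 440)*(76 - 477) = (1/(-164) + 440)*(-401) = (-1/164 + 440)*(-401) = (72159/164)*(-401) = -28935759/164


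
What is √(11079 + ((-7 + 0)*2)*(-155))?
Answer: √13249 ≈ 115.10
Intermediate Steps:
√(11079 + ((-7 + 0)*2)*(-155)) = √(11079 - 7*2*(-155)) = √(11079 - 14*(-155)) = √(11079 + 2170) = √13249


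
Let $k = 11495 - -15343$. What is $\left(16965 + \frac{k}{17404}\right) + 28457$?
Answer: $\frac{395275663}{8702} \approx 45424.0$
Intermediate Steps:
$k = 26838$ ($k = 11495 + 15343 = 26838$)
$\left(16965 + \frac{k}{17404}\right) + 28457 = \left(16965 + \frac{26838}{17404}\right) + 28457 = \left(16965 + 26838 \cdot \frac{1}{17404}\right) + 28457 = \left(16965 + \frac{13419}{8702}\right) + 28457 = \frac{147642849}{8702} + 28457 = \frac{395275663}{8702}$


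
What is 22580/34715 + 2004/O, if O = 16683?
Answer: 29751400/38610023 ≈ 0.77056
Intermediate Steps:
22580/34715 + 2004/O = 22580/34715 + 2004/16683 = 22580*(1/34715) + 2004*(1/16683) = 4516/6943 + 668/5561 = 29751400/38610023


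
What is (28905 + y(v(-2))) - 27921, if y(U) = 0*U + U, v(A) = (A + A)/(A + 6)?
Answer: 983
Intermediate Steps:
v(A) = 2*A/(6 + A) (v(A) = (2*A)/(6 + A) = 2*A/(6 + A))
y(U) = U (y(U) = 0 + U = U)
(28905 + y(v(-2))) - 27921 = (28905 + 2*(-2)/(6 - 2)) - 27921 = (28905 + 2*(-2)/4) - 27921 = (28905 + 2*(-2)*(¼)) - 27921 = (28905 - 1) - 27921 = 28904 - 27921 = 983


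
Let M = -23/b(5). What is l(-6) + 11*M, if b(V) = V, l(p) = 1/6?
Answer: -1513/30 ≈ -50.433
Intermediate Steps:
l(p) = 1/6
M = -23/5 ≈ -4.6000
l(-6) + 11*M = 1/6 + 11*(-23/5) = 1/6 - 253/5 = -1513/30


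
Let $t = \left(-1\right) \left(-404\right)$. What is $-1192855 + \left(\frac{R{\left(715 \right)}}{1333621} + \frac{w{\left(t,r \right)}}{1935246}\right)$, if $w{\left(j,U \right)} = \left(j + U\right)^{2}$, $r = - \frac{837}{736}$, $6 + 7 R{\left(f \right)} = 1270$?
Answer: $- \frac{11673736802269065200972933}{9786384451022333952} \approx -1.1929 \cdot 10^{6}$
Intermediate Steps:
$R{\left(f \right)} = \frac{1264}{7}$ ($R{\left(f \right)} = - \frac{6}{7} + \frac{1}{7} \cdot 1270 = - \frac{6}{7} + \frac{1270}{7} = \frac{1264}{7}$)
$r = - \frac{837}{736}$ ($r = \left(-837\right) \frac{1}{736} = - \frac{837}{736} \approx -1.1372$)
$t = 404$
$w{\left(j,U \right)} = \left(U + j\right)^{2}$
$-1192855 + \left(\frac{R{\left(715 \right)}}{1333621} + \frac{w{\left(t,r \right)}}{1935246}\right) = -1192855 + \left(\frac{1264}{7 \cdot 1333621} + \frac{\left(- \frac{837}{736} + 404\right)^{2}}{1935246}\right) = -1192855 + \left(\frac{1264}{7} \cdot \frac{1}{1333621} + \left(\frac{296507}{736}\right)^{2} \cdot \frac{1}{1935246}\right) = -1192855 + \left(\frac{1264}{9335347} + \frac{87916401049}{541696} \cdot \frac{1}{1935246}\right) = -1192855 + \left(\frac{1264}{9335347} + \frac{87916401049}{1048315017216}\right) = -1192855 + \frac{822055180965340027}{9786384451022333952} = - \frac{11673736802269065200972933}{9786384451022333952}$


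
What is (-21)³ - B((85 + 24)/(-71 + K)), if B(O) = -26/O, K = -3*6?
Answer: -1011763/109 ≈ -9282.2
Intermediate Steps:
K = -18
(-21)³ - B((85 + 24)/(-71 + K)) = (-21)³ - (-26)/((85 + 24)/(-71 - 18)) = -9261 - (-26)/(109/(-89)) = -9261 - (-26)/(109*(-1/89)) = -9261 - (-26)/(-109/89) = -9261 - (-26)*(-89)/109 = -9261 - 1*2314/109 = -9261 - 2314/109 = -1011763/109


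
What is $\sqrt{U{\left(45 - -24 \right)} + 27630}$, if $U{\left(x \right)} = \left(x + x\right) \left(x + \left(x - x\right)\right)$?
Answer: $12 \sqrt{258} \approx 192.75$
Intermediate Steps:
$U{\left(x \right)} = 2 x^{2}$ ($U{\left(x \right)} = 2 x \left(x + 0\right) = 2 x x = 2 x^{2}$)
$\sqrt{U{\left(45 - -24 \right)} + 27630} = \sqrt{2 \left(45 - -24\right)^{2} + 27630} = \sqrt{2 \left(45 + 24\right)^{2} + 27630} = \sqrt{2 \cdot 69^{2} + 27630} = \sqrt{2 \cdot 4761 + 27630} = \sqrt{9522 + 27630} = \sqrt{37152} = 12 \sqrt{258}$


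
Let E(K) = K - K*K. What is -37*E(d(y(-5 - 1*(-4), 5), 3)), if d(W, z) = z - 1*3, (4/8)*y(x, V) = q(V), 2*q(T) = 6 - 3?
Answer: 0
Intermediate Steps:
q(T) = 3/2 (q(T) = (6 - 3)/2 = (1/2)*3 = 3/2)
y(x, V) = 3 (y(x, V) = 2*(3/2) = 3)
d(W, z) = -3 + z (d(W, z) = z - 3 = -3 + z)
E(K) = K - K**2
-37*E(d(y(-5 - 1*(-4), 5), 3)) = -37*(-3 + 3)*(1 - (-3 + 3)) = -0*(1 - 1*0) = -0*(1 + 0) = -0 = -37*0 = 0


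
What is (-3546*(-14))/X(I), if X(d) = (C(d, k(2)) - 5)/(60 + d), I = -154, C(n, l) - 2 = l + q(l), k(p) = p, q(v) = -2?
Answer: 1555512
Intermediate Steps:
C(n, l) = l (C(n, l) = 2 + (l - 2) = 2 + (-2 + l) = l)
X(d) = -3/(60 + d) (X(d) = (2 - 5)/(60 + d) = -3/(60 + d))
(-3546*(-14))/X(I) = (-3546*(-14))/((-3/(60 - 154))) = 49644/((-3/(-94))) = 49644/((-3*(-1/94))) = 49644/(3/94) = 49644*(94/3) = 1555512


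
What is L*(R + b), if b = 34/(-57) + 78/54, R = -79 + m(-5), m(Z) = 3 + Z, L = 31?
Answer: -424886/171 ≈ -2484.7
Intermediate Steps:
R = -81 (R = -79 + (3 - 5) = -79 - 2 = -81)
b = 145/171 (b = 34*(-1/57) + 78*(1/54) = -34/57 + 13/9 = 145/171 ≈ 0.84795)
L*(R + b) = 31*(-81 + 145/171) = 31*(-13706/171) = -424886/171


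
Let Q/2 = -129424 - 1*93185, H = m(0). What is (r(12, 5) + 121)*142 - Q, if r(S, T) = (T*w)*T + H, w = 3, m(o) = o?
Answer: 473050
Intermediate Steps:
H = 0
r(S, T) = 3*T**2 (r(S, T) = (T*3)*T + 0 = (3*T)*T + 0 = 3*T**2 + 0 = 3*T**2)
Q = -445218 (Q = 2*(-129424 - 1*93185) = 2*(-129424 - 93185) = 2*(-222609) = -445218)
(r(12, 5) + 121)*142 - Q = (3*5**2 + 121)*142 - 1*(-445218) = (3*25 + 121)*142 + 445218 = (75 + 121)*142 + 445218 = 196*142 + 445218 = 27832 + 445218 = 473050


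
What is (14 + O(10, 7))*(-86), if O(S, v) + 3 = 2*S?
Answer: -2666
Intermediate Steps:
O(S, v) = -3 + 2*S
(14 + O(10, 7))*(-86) = (14 + (-3 + 2*10))*(-86) = (14 + (-3 + 20))*(-86) = (14 + 17)*(-86) = 31*(-86) = -2666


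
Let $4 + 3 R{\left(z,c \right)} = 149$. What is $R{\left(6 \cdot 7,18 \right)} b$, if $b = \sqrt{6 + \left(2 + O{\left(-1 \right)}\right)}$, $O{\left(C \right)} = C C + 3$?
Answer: $\frac{290 \sqrt{3}}{3} \approx 167.43$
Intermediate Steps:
$R{\left(z,c \right)} = \frac{145}{3}$ ($R{\left(z,c \right)} = - \frac{4}{3} + \frac{1}{3} \cdot 149 = - \frac{4}{3} + \frac{149}{3} = \frac{145}{3}$)
$O{\left(C \right)} = 3 + C^{2}$ ($O{\left(C \right)} = C^{2} + 3 = 3 + C^{2}$)
$b = 2 \sqrt{3}$ ($b = \sqrt{6 + \left(2 + \left(3 + \left(-1\right)^{2}\right)\right)} = \sqrt{6 + \left(2 + \left(3 + 1\right)\right)} = \sqrt{6 + \left(2 + 4\right)} = \sqrt{6 + 6} = \sqrt{12} = 2 \sqrt{3} \approx 3.4641$)
$R{\left(6 \cdot 7,18 \right)} b = \frac{145 \cdot 2 \sqrt{3}}{3} = \frac{290 \sqrt{3}}{3}$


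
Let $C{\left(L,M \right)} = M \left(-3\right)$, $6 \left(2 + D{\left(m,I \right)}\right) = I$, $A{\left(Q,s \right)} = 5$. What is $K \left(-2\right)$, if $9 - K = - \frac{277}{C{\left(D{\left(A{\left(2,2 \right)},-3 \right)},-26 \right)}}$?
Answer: $- \frac{979}{39} \approx -25.103$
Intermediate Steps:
$D{\left(m,I \right)} = -2 + \frac{I}{6}$
$C{\left(L,M \right)} = - 3 M$
$K = \frac{979}{78}$ ($K = 9 - - \frac{277}{\left(-3\right) \left(-26\right)} = 9 - - \frac{277}{78} = 9 + \frac{277}{78} = \frac{979}{78} \approx 12.551$)
$K \left(-2\right) = \frac{979}{78} \left(-2\right) = - \frac{979}{39}$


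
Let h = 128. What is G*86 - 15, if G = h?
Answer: 10993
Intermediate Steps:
G = 128
G*86 - 15 = 128*86 - 15 = 11008 - 15 = 10993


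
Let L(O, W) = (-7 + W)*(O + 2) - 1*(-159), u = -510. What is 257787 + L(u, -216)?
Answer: 371230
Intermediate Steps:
L(O, W) = 159 + (-7 + W)*(2 + O) (L(O, W) = (-7 + W)*(2 + O) + 159 = 159 + (-7 + W)*(2 + O))
257787 + L(u, -216) = 257787 + (145 - 7*(-510) + 2*(-216) - 510*(-216)) = 257787 + (145 + 3570 - 432 + 110160) = 257787 + 113443 = 371230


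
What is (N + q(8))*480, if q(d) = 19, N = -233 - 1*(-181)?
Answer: -15840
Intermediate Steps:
N = -52 (N = -233 + 181 = -52)
(N + q(8))*480 = (-52 + 19)*480 = -33*480 = -15840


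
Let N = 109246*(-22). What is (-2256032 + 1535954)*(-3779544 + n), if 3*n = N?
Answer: 3298447853144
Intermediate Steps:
N = -2403412
n = -2403412/3 (n = (1/3)*(-2403412) = -2403412/3 ≈ -8.0114e+5)
(-2256032 + 1535954)*(-3779544 + n) = (-2256032 + 1535954)*(-3779544 - 2403412/3) = -720078*(-13742044/3) = 3298447853144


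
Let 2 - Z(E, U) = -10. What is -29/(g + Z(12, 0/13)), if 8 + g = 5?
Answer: -29/9 ≈ -3.2222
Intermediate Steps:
Z(E, U) = 12 (Z(E, U) = 2 - 1*(-10) = 2 + 10 = 12)
g = -3 (g = -8 + 5 = -3)
-29/(g + Z(12, 0/13)) = -29/(-3 + 12) = -29/9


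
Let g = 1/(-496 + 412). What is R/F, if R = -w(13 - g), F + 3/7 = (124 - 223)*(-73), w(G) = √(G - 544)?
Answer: -I*√936663/303516 ≈ -0.0031887*I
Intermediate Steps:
g = -1/84 (g = 1/(-84) = -1/84 ≈ -0.011905)
w(G) = √(-544 + G)
F = 50586/7 (F = -3/7 + (124 - 223)*(-73) = -3/7 - 99*(-73) = -3/7 + 7227 = 50586/7 ≈ 7226.6)
R = -I*√936663/42 (R = -√(-544 + (13 - 1*(-1/84))) = -√(-544 + (13 + 1/84)) = -√(-544 + 1093/84) = -√(-44603/84) = -I*√936663/42 ≈ -23.043*I)
R/F = (-I*√936663/42)/(50586/7) = -I*√936663/42*(7/50586) = -I*√936663/303516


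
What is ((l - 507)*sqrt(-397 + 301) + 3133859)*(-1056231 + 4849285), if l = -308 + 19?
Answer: 11886896415386 - 12077083936*I*sqrt(6) ≈ 1.1887e+13 - 2.9583e+10*I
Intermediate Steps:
l = -289
((l - 507)*sqrt(-397 + 301) + 3133859)*(-1056231 + 4849285) = ((-289 - 507)*sqrt(-397 + 301) + 3133859)*(-1056231 + 4849285) = (-3184*I*sqrt(6) + 3133859)*3793054 = (3133859 - 3184*I*sqrt(6))*3793054 = 11886896415386 - 12077083936*I*sqrt(6)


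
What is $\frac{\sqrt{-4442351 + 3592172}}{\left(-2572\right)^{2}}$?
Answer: $\frac{i \sqrt{850179}}{6615184} \approx 0.00013938 i$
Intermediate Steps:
$\frac{\sqrt{-4442351 + 3592172}}{\left(-2572\right)^{2}} = \frac{\sqrt{-850179}}{6615184} = i \sqrt{850179} \cdot \frac{1}{6615184} = \frac{i \sqrt{850179}}{6615184}$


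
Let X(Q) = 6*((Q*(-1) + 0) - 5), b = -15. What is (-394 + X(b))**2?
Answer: 111556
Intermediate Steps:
X(Q) = -30 - 6*Q (X(Q) = 6*((-Q + 0) - 5) = 6*(-Q - 5) = 6*(-5 - Q) = -30 - 6*Q)
(-394 + X(b))**2 = (-394 + (-30 - 6*(-15)))**2 = (-394 + (-30 + 90))**2 = (-394 + 60)**2 = (-334)**2 = 111556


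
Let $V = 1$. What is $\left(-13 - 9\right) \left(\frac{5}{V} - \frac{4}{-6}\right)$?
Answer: $- \frac{374}{3} \approx -124.67$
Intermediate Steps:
$\left(-13 - 9\right) \left(\frac{5}{V} - \frac{4}{-6}\right) = \left(-13 - 9\right) \left(\frac{5}{1} - \frac{4}{-6}\right) = - 22 \left(5 \cdot 1 - - \frac{2}{3}\right) = - 22 \left(5 + \frac{2}{3}\right) = \left(-22\right) \frac{17}{3} = - \frac{374}{3}$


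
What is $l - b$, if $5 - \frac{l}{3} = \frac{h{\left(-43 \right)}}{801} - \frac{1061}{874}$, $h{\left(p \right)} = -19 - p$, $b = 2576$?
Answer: $- \frac{198933651}{77786} \approx -2557.4$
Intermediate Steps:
$l = \frac{1443085}{77786}$ ($l = 15 - 3 \left(\frac{-19 - -43}{801} - \frac{1061}{874}\right) = 15 - 3 \left(\left(-19 + 43\right) \frac{1}{801} - \frac{1061}{874}\right) = 15 - 3 \left(24 \cdot \frac{1}{801} - \frac{1061}{874}\right) = 15 - 3 \left(\frac{8}{267} - \frac{1061}{874}\right) = 15 - - \frac{276295}{77786} = 15 + \frac{276295}{77786} = \frac{1443085}{77786} \approx 18.552$)
$l - b = \frac{1443085}{77786} - 2576 = - \frac{198933651}{77786}$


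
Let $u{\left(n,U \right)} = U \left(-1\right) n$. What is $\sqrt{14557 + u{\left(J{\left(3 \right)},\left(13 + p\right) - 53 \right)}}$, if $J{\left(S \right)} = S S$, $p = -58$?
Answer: $\sqrt{15439} \approx 124.25$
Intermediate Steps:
$J{\left(S \right)} = S^{2}$
$u{\left(n,U \right)} = - U n$
$\sqrt{14557 + u{\left(J{\left(3 \right)},\left(13 + p\right) - 53 \right)}} = \sqrt{14557 - \left(\left(13 - 58\right) - 53\right) 3^{2}} = \sqrt{14557 - \left(-45 - 53\right) 9} = \sqrt{14557 - \left(-98\right) 9} = \sqrt{14557 + 882} = \sqrt{15439}$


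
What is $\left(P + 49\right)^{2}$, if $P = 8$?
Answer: $3249$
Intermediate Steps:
$\left(P + 49\right)^{2} = \left(8 + 49\right)^{2} = 57^{2} = 3249$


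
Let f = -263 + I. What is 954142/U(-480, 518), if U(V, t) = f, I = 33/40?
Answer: -38165680/10487 ≈ -3639.3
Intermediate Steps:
I = 33/40 (I = 33*(1/40) = 33/40 ≈ 0.82500)
f = -10487/40 (f = -263 + 33/40 = -10487/40 ≈ -262.17)
U(V, t) = -10487/40
954142/U(-480, 518) = 954142/(-10487/40) = 954142*(-40/10487) = -38165680/10487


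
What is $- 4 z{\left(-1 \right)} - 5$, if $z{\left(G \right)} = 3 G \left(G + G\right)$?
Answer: $-29$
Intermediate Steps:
$z{\left(G \right)} = 6 G^{2}$ ($z{\left(G \right)} = 3 G 2 G = 6 G^{2}$)
$- 4 z{\left(-1 \right)} - 5 = - 4 \cdot 6 \left(-1\right)^{2} - 5 = - 4 \cdot 6 \cdot 1 - 5 = \left(-4\right) 6 - 5 = -24 - 5 = -29$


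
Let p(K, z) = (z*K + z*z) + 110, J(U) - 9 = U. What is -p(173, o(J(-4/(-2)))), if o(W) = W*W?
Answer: -35684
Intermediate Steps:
J(U) = 9 + U
o(W) = W²
p(K, z) = 110 + z² + K*z (p(K, z) = (K*z + z²) + 110 = (z² + K*z) + 110 = 110 + z² + K*z)
-p(173, o(J(-4/(-2)))) = -(110 + ((9 - 4/(-2))²)² + 173*(9 - 4/(-2))²) = -(110 + ((9 - 4*(-½))²)² + 173*(9 - 4*(-½))²) = -(110 + ((9 + 2)²)² + 173*(9 + 2)²) = -(110 + (11²)² + 173*11²) = -(110 + 121² + 173*121) = -(110 + 14641 + 20933) = -1*35684 = -35684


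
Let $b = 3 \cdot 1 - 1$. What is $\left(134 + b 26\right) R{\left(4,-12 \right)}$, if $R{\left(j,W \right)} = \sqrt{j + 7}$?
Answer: $186 \sqrt{11} \approx 616.89$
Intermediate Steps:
$b = 2$ ($b = 3 - 1 = 2$)
$R{\left(j,W \right)} = \sqrt{7 + j}$
$\left(134 + b 26\right) R{\left(4,-12 \right)} = \left(134 + 2 \cdot 26\right) \sqrt{7 + 4} = \left(134 + 52\right) \sqrt{11} = 186 \sqrt{11}$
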